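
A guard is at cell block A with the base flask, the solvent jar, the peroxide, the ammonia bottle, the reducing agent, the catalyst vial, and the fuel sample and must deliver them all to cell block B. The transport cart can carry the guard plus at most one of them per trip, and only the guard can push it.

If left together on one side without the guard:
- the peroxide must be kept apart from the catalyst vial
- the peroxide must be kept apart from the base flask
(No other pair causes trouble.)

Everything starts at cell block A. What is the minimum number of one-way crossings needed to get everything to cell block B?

Counting alone: the guard can take at most 1 across per trip to cell block B, so moving all 7 needs at least 7 loaded trips out, with a return between consecutive ones — at least 13 crossings.
The safety rule pushes this higher. Following every safe sequence of crossings, the most of the 7 that can be at cell block B as the transport cart arrives there on crossing 13 is 6 — never all 7.
So no plan with fewer than 15 crossings exists, and this one achieves 15:
1. Guard goes to cell block B with the peroxide.  [cell block A: the ammonia bottle, the base flask, the catalyst vial, the fuel sample, the reducing agent, the solvent jar | cell block B: the peroxide]
2. Guard goes back to cell block A alone.  [cell block A: the ammonia bottle, the base flask, the catalyst vial, the fuel sample, the reducing agent, the solvent jar | cell block B: the peroxide]
3. Guard goes to cell block B with the base flask.  [cell block A: the ammonia bottle, the catalyst vial, the fuel sample, the reducing agent, the solvent jar | cell block B: the base flask, the peroxide]
4. Guard goes back to cell block A with the peroxide.  [cell block A: the ammonia bottle, the catalyst vial, the fuel sample, the peroxide, the reducing agent, the solvent jar | cell block B: the base flask]
5. Guard goes to cell block B with the catalyst vial.  [cell block A: the ammonia bottle, the fuel sample, the peroxide, the reducing agent, the solvent jar | cell block B: the base flask, the catalyst vial]
6. Guard goes back to cell block A alone.  [cell block A: the ammonia bottle, the fuel sample, the peroxide, the reducing agent, the solvent jar | cell block B: the base flask, the catalyst vial]
7. Guard goes to cell block B with the solvent jar.  [cell block A: the ammonia bottle, the fuel sample, the peroxide, the reducing agent | cell block B: the base flask, the catalyst vial, the solvent jar]
8. Guard goes back to cell block A alone.  [cell block A: the ammonia bottle, the fuel sample, the peroxide, the reducing agent | cell block B: the base flask, the catalyst vial, the solvent jar]
9. Guard goes to cell block B with the ammonia bottle.  [cell block A: the fuel sample, the peroxide, the reducing agent | cell block B: the ammonia bottle, the base flask, the catalyst vial, the solvent jar]
10. Guard goes back to cell block A alone.  [cell block A: the fuel sample, the peroxide, the reducing agent | cell block B: the ammonia bottle, the base flask, the catalyst vial, the solvent jar]
11. Guard goes to cell block B with the reducing agent.  [cell block A: the fuel sample, the peroxide | cell block B: the ammonia bottle, the base flask, the catalyst vial, the reducing agent, the solvent jar]
12. Guard goes back to cell block A alone.  [cell block A: the fuel sample, the peroxide | cell block B: the ammonia bottle, the base flask, the catalyst vial, the reducing agent, the solvent jar]
13. Guard goes to cell block B with the fuel sample.  [cell block A: the peroxide | cell block B: the ammonia bottle, the base flask, the catalyst vial, the fuel sample, the reducing agent, the solvent jar]
14. Guard goes back to cell block A alone.  [cell block A: the peroxide | cell block B: the ammonia bottle, the base flask, the catalyst vial, the fuel sample, the reducing agent, the solvent jar]
15. Guard goes to cell block B with the peroxide.  [cell block A: — | cell block B: the ammonia bottle, the base flask, the catalyst vial, the fuel sample, the peroxide, the reducing agent, the solvent jar]

15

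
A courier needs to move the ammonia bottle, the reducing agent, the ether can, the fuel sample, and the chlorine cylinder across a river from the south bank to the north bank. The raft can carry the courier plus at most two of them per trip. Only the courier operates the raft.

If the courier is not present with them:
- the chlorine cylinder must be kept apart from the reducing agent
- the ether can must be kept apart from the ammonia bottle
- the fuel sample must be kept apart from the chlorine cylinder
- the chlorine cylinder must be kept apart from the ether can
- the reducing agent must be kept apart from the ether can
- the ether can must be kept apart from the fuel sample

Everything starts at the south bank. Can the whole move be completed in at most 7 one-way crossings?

Yes

Yes — this plan uses 7 crossings (≤ 7):
1. Courier goes to the north bank with the chlorine cylinder and the ether can.  [the south bank: the ammonia bottle, the fuel sample, the reducing agent | the north bank: the chlorine cylinder, the ether can]
2. Courier goes back to the south bank with the ether can.  [the south bank: the ammonia bottle, the ether can, the fuel sample, the reducing agent | the north bank: the chlorine cylinder]
3. Courier goes to the north bank with the ammonia bottle and the ether can.  [the south bank: the fuel sample, the reducing agent | the north bank: the ammonia bottle, the chlorine cylinder, the ether can]
4. Courier goes back to the south bank with the ether can.  [the south bank: the ether can, the fuel sample, the reducing agent | the north bank: the ammonia bottle, the chlorine cylinder]
5. Courier goes to the north bank with the fuel sample and the reducing agent.  [the south bank: the ether can | the north bank: the ammonia bottle, the chlorine cylinder, the fuel sample, the reducing agent]
6. Courier goes back to the south bank with the chlorine cylinder.  [the south bank: the chlorine cylinder, the ether can | the north bank: the ammonia bottle, the fuel sample, the reducing agent]
7. Courier goes to the north bank with the chlorine cylinder and the ether can.  [the south bank: — | the north bank: the ammonia bottle, the chlorine cylinder, the ether can, the fuel sample, the reducing agent]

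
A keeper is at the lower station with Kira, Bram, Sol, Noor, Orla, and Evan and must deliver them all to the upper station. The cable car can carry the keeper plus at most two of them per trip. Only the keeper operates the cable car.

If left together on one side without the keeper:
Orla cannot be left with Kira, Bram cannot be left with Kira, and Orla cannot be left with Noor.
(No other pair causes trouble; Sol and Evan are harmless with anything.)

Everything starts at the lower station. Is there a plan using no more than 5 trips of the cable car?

Yes

Yes — this plan uses 5 crossings (≤ 5):
1. Keeper goes to the upper station with Kira and Noor.  [the lower station: Bram, Evan, Orla, Sol | the upper station: Kira, Noor]
2. Keeper goes back to the lower station alone.  [the lower station: Bram, Evan, Orla, Sol | the upper station: Kira, Noor]
3. Keeper goes to the upper station with Evan and Sol.  [the lower station: Bram, Orla | the upper station: Evan, Kira, Noor, Sol]
4. Keeper goes back to the lower station alone.  [the lower station: Bram, Orla | the upper station: Evan, Kira, Noor, Sol]
5. Keeper goes to the upper station with Bram and Orla.  [the lower station: — | the upper station: Bram, Evan, Kira, Noor, Orla, Sol]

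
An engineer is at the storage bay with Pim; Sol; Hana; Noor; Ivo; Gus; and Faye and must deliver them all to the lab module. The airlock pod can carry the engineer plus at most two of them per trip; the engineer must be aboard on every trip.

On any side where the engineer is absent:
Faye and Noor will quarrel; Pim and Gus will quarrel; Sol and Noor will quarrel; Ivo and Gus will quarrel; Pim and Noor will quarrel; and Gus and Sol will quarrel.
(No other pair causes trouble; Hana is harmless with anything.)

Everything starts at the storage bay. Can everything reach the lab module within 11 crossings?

Yes — this plan uses 9 crossings (≤ 11):
1. Engineer goes to the lab module with Gus and Noor.  [the storage bay: Faye, Hana, Ivo, Pim, Sol | the lab module: Gus, Noor]
2. Engineer goes back to the storage bay alone.  [the storage bay: Faye, Hana, Ivo, Pim, Sol | the lab module: Gus, Noor]
3. Engineer goes to the lab module with Hana.  [the storage bay: Faye, Ivo, Pim, Sol | the lab module: Gus, Hana, Noor]
4. Engineer goes back to the storage bay alone.  [the storage bay: Faye, Ivo, Pim, Sol | the lab module: Gus, Hana, Noor]
5. Engineer goes to the lab module with Pim and Sol.  [the storage bay: Faye, Ivo | the lab module: Gus, Hana, Noor, Pim, Sol]
6. Engineer goes back to the storage bay with Gus and Noor.  [the storage bay: Faye, Gus, Ivo, Noor | the lab module: Hana, Pim, Sol]
7. Engineer goes to the lab module with Faye and Ivo.  [the storage bay: Gus, Noor | the lab module: Faye, Hana, Ivo, Pim, Sol]
8. Engineer goes back to the storage bay alone.  [the storage bay: Gus, Noor | the lab module: Faye, Hana, Ivo, Pim, Sol]
9. Engineer goes to the lab module with Gus and Noor.  [the storage bay: — | the lab module: Faye, Gus, Hana, Ivo, Noor, Pim, Sol]

Yes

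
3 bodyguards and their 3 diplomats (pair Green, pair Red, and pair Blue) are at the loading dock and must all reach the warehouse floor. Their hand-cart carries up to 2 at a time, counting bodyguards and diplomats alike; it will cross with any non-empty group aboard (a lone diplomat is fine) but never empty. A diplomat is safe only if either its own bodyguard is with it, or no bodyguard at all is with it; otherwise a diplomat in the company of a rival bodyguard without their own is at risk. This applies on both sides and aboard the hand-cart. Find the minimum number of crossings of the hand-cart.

11

Counting alone: each trip to the warehouse floor takes at most 2 across and each return brings at least 1 back, so after t trips out (and t−1 returns) at most 2t − (t−1) of the 6 are across; that first reaches 6 at t = 5, so at least 9 crossings are needed.
The safety rule pushes this higher. Following every safe sequence of crossings, the most of the 6 that can be at the warehouse floor as the hand-cart arrives there on crossing 9 is 5 — never all 6.
So no plan with fewer than 11 crossings exists, and this one achieves 11:
1. bodyguard Green and diplomat Green cross → the warehouse floor.
2. bodyguard Green crosses ← the loading dock.
3. diplomat Blue and diplomat Red cross → the warehouse floor.
4. diplomat Green crosses ← the loading dock.
5. bodyguard Blue and bodyguard Red cross → the warehouse floor.
6. bodyguard Red and diplomat Red cross ← the loading dock.
7. bodyguard Green and bodyguard Red cross → the warehouse floor.
8. diplomat Blue crosses ← the loading dock.
9. diplomat Green and diplomat Red cross → the warehouse floor.
10. bodyguard Blue crosses ← the loading dock.
11. bodyguard Blue and diplomat Blue cross → the warehouse floor.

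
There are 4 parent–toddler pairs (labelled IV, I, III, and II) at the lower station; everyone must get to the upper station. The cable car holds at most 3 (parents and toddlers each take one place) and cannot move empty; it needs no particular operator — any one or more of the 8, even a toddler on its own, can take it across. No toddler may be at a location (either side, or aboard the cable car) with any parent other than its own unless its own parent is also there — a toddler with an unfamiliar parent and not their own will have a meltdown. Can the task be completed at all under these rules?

1. parent IV and toddler IV cross → the upper station.
2. parent IV crosses ← the lower station.
3. parent I, parent IV, and toddler I cross → the upper station.
4. parent IV and toddler IV cross ← the lower station.
5. parent II, parent III, and parent IV cross → the upper station.
6. toddler I crosses ← the lower station.
7. toddler I and toddler IV cross → the upper station.
8. toddler IV crosses ← the lower station.
9. toddler II, toddler III, and toddler IV cross → the upper station.

Yes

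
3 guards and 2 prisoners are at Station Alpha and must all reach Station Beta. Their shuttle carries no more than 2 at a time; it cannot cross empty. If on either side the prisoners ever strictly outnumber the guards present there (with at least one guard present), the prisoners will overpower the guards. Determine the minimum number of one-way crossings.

7

Counting alone: each trip to Station Beta takes at most 2 across and each return brings at least 1 back, so after t trips out (and t−1 returns) at most 2t − (t−1) of the 5 are across; that first reaches 5 at t = 4, so at least 7 crossings are needed.
The plan below uses exactly 7 crossings, so it is optimal:
1. 2 prisoners → Station Beta.  (Station Alpha: 3G 0P; Station Beta: 0G 2P)
2. 1 prisoner ← Station Alpha.  (Station Alpha: 3G 1P; Station Beta: 0G 1P)
3. 2 guards → Station Beta.  (Station Alpha: 1G 1P; Station Beta: 2G 1P)
4. 1 guard ← Station Alpha.  (Station Alpha: 2G 1P; Station Beta: 1G 1P)
5. 1 guard and 1 prisoner → Station Beta.  (Station Alpha: 1G 0P; Station Beta: 2G 2P)
6. 1 prisoner ← Station Alpha.  (Station Alpha: 1G 1P; Station Beta: 2G 1P)
7. 1 guard and 1 prisoner → Station Beta.  (Station Alpha: 0G 0P; Station Beta: 3G 2P)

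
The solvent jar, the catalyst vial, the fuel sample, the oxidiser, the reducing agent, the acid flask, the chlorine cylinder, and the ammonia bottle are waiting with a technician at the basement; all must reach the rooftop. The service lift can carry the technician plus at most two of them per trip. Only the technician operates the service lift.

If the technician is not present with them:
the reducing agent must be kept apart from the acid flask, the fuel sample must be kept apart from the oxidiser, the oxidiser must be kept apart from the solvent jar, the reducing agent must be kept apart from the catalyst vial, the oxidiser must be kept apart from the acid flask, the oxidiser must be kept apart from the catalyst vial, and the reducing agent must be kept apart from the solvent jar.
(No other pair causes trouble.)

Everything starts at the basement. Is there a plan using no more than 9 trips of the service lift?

Yes — this plan uses 9 crossings (≤ 9):
1. Technician goes to the rooftop with the oxidiser and the reducing agent.
2. Technician goes back to the basement alone.
3. Technician goes to the rooftop with the catalyst vial and the solvent jar.
4. Technician goes back to the basement with the oxidiser and the reducing agent.
5. Technician goes to the rooftop with the acid flask and the fuel sample.
6. Technician goes back to the basement alone.
7. Technician goes to the rooftop with the ammonia bottle and the chlorine cylinder.
8. Technician goes back to the basement alone.
9. Technician goes to the rooftop with the oxidiser and the reducing agent.

Yes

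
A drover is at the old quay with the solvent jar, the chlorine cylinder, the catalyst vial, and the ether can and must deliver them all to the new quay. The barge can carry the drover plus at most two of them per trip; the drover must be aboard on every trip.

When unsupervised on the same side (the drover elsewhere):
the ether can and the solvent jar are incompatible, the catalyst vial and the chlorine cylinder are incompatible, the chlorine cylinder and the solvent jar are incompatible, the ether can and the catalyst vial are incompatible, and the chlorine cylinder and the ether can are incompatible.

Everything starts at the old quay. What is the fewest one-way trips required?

5

Counting alone: the drover can take at most 2 across per trip to the new quay, so moving all 4 needs at least 2 loaded trips out, with a return between consecutive ones — at least 3 crossings.
The safety rule pushes this higher. Following every safe sequence of crossings, the most of the 4 that can be at the new quay as the barge arrives there on crossing 3 is 3 — never all 4.
So no plan with fewer than 5 crossings exists, and this one achieves 5:
1. Drover goes to the new quay with the chlorine cylinder and the ether can.  [the old quay: the catalyst vial, the solvent jar | the new quay: the chlorine cylinder, the ether can]
2. Drover goes back to the old quay with the chlorine cylinder.  [the old quay: the catalyst vial, the chlorine cylinder, the solvent jar | the new quay: the ether can]
3. Drover goes to the new quay with the catalyst vial and the solvent jar.  [the old quay: the chlorine cylinder | the new quay: the catalyst vial, the ether can, the solvent jar]
4. Drover goes back to the old quay with the ether can.  [the old quay: the chlorine cylinder, the ether can | the new quay: the catalyst vial, the solvent jar]
5. Drover goes to the new quay with the chlorine cylinder and the ether can.  [the old quay: — | the new quay: the catalyst vial, the chlorine cylinder, the ether can, the solvent jar]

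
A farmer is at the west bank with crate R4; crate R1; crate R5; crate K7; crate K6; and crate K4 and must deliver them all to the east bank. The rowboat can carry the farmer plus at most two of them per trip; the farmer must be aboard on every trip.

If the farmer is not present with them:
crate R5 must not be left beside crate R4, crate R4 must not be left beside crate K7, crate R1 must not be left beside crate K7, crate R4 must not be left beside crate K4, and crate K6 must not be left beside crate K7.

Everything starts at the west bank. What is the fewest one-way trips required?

7

Counting alone: the farmer can take at most 2 across per trip to the east bank, so moving all 6 needs at least 3 loaded trips out, with a return between consecutive ones — at least 5 crossings.
The safety rule pushes this higher. Following every safe sequence of crossings, the most of the 6 that can be at the east bank as the rowboat arrives there on crossing 5 is 5 — never all 6.
So no plan with fewer than 7 crossings exists, and this one achieves 7:
1. Farmer goes to the east bank with crate K7 and crate R4.  [the west bank: crate K4, crate K6, crate R1, crate R5 | the east bank: crate K7, crate R4]
2. Farmer goes back to the west bank with crate R4.  [the west bank: crate K4, crate K6, crate R1, crate R4, crate R5 | the east bank: crate K7]
3. Farmer goes to the east bank with crate K4 and crate R5.  [the west bank: crate K6, crate R1, crate R4 | the east bank: crate K4, crate K7, crate R5]
4. Farmer goes back to the west bank alone.  [the west bank: crate K6, crate R1, crate R4 | the east bank: crate K4, crate K7, crate R5]
5. Farmer goes to the east bank with crate K6 and crate R1.  [the west bank: crate R4 | the east bank: crate K4, crate K6, crate K7, crate R1, crate R5]
6. Farmer goes back to the west bank with crate K7.  [the west bank: crate K7, crate R4 | the east bank: crate K4, crate K6, crate R1, crate R5]
7. Farmer goes to the east bank with crate K7 and crate R4.  [the west bank: — | the east bank: crate K4, crate K6, crate K7, crate R1, crate R4, crate R5]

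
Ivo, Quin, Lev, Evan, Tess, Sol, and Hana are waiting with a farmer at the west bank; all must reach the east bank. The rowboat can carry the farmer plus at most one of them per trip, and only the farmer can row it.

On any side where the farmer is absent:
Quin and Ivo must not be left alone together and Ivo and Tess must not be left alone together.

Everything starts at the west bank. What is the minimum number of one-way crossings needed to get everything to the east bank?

Counting alone: the farmer can take at most 1 across per trip to the east bank, so moving all 7 needs at least 7 loaded trips out, with a return between consecutive ones — at least 13 crossings.
The safety rule pushes this higher. Following every safe sequence of crossings, the most of the 7 that can be at the east bank as the rowboat arrives there on crossing 13 is 6 — never all 7.
So no plan with fewer than 15 crossings exists, and this one achieves 15:
1. Farmer goes to the east bank with Ivo.
2. Farmer goes back to the west bank alone.
3. Farmer goes to the east bank with Quin.
4. Farmer goes back to the west bank with Ivo.
5. Farmer goes to the east bank with Tess.
6. Farmer goes back to the west bank alone.
7. Farmer goes to the east bank with Lev.
8. Farmer goes back to the west bank alone.
9. Farmer goes to the east bank with Evan.
10. Farmer goes back to the west bank alone.
11. Farmer goes to the east bank with Sol.
12. Farmer goes back to the west bank alone.
13. Farmer goes to the east bank with Hana.
14. Farmer goes back to the west bank alone.
15. Farmer goes to the east bank with Ivo.

15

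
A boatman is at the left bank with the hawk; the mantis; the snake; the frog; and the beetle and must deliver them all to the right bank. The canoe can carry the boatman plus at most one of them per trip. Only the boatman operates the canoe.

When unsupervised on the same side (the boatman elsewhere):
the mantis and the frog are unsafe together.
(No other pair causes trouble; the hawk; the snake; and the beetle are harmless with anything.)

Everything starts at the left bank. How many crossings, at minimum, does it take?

Counting alone: the boatman can take at most 1 across per trip to the right bank, so moving all 5 needs at least 5 loaded trips out, with a return between consecutive ones — at least 9 crossings.
The plan below uses exactly 9 crossings, so it is optimal:
1. Boatman goes to the right bank with the mantis.  [the left bank: the beetle, the frog, the hawk, the snake | the right bank: the mantis]
2. Boatman goes back to the left bank alone.  [the left bank: the beetle, the frog, the hawk, the snake | the right bank: the mantis]
3. Boatman goes to the right bank with the hawk.  [the left bank: the beetle, the frog, the snake | the right bank: the hawk, the mantis]
4. Boatman goes back to the left bank alone.  [the left bank: the beetle, the frog, the snake | the right bank: the hawk, the mantis]
5. Boatman goes to the right bank with the snake.  [the left bank: the beetle, the frog | the right bank: the hawk, the mantis, the snake]
6. Boatman goes back to the left bank alone.  [the left bank: the beetle, the frog | the right bank: the hawk, the mantis, the snake]
7. Boatman goes to the right bank with the beetle.  [the left bank: the frog | the right bank: the beetle, the hawk, the mantis, the snake]
8. Boatman goes back to the left bank alone.  [the left bank: the frog | the right bank: the beetle, the hawk, the mantis, the snake]
9. Boatman goes to the right bank with the frog.  [the left bank: — | the right bank: the beetle, the frog, the hawk, the mantis, the snake]

9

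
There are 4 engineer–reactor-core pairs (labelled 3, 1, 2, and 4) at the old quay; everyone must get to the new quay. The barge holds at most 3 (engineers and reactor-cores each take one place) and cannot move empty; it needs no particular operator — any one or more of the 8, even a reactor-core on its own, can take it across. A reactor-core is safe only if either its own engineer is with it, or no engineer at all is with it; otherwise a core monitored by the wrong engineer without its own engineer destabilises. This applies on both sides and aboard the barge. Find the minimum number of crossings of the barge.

Counting alone: each trip to the new quay takes at most 3 across and each return brings at least 1 back, so after t trips out (and t−1 returns) at most 3t − (t−1) of the 8 are across; that first reaches 8 at t = 4, so at least 7 crossings are needed.
The safety rule pushes this higher. Following every safe sequence of crossings, the most of the 8 that can be at the new quay as the barge arrives there on crossing 7 is 7 — never all 8.
So no plan with fewer than 9 crossings exists, and this one achieves 9:
1. engineer 3 and reactor-core 3 cross → the new quay.
2. engineer 3 crosses ← the old quay.
3. engineer 1, engineer 3, and reactor-core 1 cross → the new quay.
4. engineer 3 and reactor-core 3 cross ← the old quay.
5. engineer 2, engineer 3, and engineer 4 cross → the new quay.
6. reactor-core 1 crosses ← the old quay.
7. reactor-core 1 and reactor-core 3 cross → the new quay.
8. reactor-core 3 crosses ← the old quay.
9. reactor-core 2, reactor-core 3, and reactor-core 4 cross → the new quay.

9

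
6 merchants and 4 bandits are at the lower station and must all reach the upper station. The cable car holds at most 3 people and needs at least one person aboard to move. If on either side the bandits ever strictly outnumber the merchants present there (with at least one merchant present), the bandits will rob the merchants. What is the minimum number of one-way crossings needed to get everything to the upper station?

9

Counting alone: each trip to the upper station takes at most 3 across and each return brings at least 1 back, so after t trips out (and t−1 returns) at most 3t − (t−1) of the 10 are across; that first reaches 10 at t = 5, so at least 9 crossings are needed.
The plan below uses exactly 9 crossings, so it is optimal:
1. 2 bandits → the upper station.  (the lower station: 6M 2B; the upper station: 0M 2B)
2. 1 bandit ← the lower station.  (the lower station: 6M 3B; the upper station: 0M 1B)
3. 3 bandits → the upper station.  (the lower station: 6M 0B; the upper station: 0M 4B)
4. 1 bandit ← the lower station.  (the lower station: 6M 1B; the upper station: 0M 3B)
5. 3 merchants → the upper station.  (the lower station: 3M 1B; the upper station: 3M 3B)
6. 1 bandit ← the lower station.  (the lower station: 3M 2B; the upper station: 3M 2B)
7. 1 merchant and 2 bandits → the upper station.  (the lower station: 2M 0B; the upper station: 4M 4B)
8. 1 bandit ← the lower station.  (the lower station: 2M 1B; the upper station: 4M 3B)
9. 2 merchants and 1 bandit → the upper station.  (the lower station: 0M 0B; the upper station: 6M 4B)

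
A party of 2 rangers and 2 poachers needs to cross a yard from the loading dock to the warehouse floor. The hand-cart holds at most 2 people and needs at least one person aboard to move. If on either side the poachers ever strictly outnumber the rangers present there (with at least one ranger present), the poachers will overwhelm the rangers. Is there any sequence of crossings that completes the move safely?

1. 2 poachers → the warehouse floor.  (the loading dock: 2R 0P; the warehouse floor: 0R 2P)
2. 1 poacher ← the loading dock.  (the loading dock: 2R 1P; the warehouse floor: 0R 1P)
3. 2 rangers → the warehouse floor.  (the loading dock: 0R 1P; the warehouse floor: 2R 1P)
4. 1 poacher ← the loading dock.  (the loading dock: 0R 2P; the warehouse floor: 2R 0P)
5. 2 poachers → the warehouse floor.  (the loading dock: 0R 0P; the warehouse floor: 2R 2P)

Yes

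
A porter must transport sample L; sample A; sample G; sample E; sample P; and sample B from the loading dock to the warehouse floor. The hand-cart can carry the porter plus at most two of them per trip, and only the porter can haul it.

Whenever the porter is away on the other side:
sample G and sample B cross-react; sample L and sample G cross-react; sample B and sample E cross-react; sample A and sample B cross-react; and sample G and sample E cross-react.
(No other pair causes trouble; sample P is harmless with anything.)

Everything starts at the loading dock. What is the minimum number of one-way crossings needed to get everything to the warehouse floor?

Counting alone: the porter can take at most 2 across per trip to the warehouse floor, so moving all 6 needs at least 3 loaded trips out, with a return between consecutive ones — at least 5 crossings.
The safety rule pushes this higher. Following every safe sequence of crossings, the most of the 6 that can be at the warehouse floor as the hand-cart arrives there on crossings 5, 7 is 4, 5 respectively — never all 6.
So no plan with fewer than 9 crossings exists, and this one achieves 9:
1. Porter goes to the warehouse floor with sample B and sample G.
2. Porter goes back to the loading dock with sample G.
3. Porter goes to the warehouse floor with sample G and sample L.
4. Porter goes back to the loading dock with sample G.
5. Porter goes to the warehouse floor with sample A and sample E.
6. Porter goes back to the loading dock with sample B.
7. Porter goes to the warehouse floor with sample G and sample P.
8. Porter goes back to the loading dock with sample G.
9. Porter goes to the warehouse floor with sample B and sample G.

9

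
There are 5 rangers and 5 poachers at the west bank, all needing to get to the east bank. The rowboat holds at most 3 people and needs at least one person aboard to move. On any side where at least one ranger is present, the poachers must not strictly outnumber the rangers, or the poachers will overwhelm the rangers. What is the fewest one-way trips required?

Counting alone: each trip to the east bank takes at most 3 across and each return brings at least 1 back, so after t trips out (and t−1 returns) at most 3t − (t−1) of the 10 are across; that first reaches 10 at t = 5, so at least 9 crossings are needed.
The safety rule pushes this higher. Following every safe sequence of crossings, the most of the 10 that can be at the east bank as the rowboat arrives there on crossing 9 is 9 — never all 10.
So no plan with fewer than 11 crossings exists, and this one achieves 11:
1. 2 poachers → the east bank.  (the west bank: 5R 3P; the east bank: 0R 2P)
2. 1 poacher ← the west bank.  (the west bank: 5R 4P; the east bank: 0R 1P)
3. 3 poachers → the east bank.  (the west bank: 5R 1P; the east bank: 0R 4P)
4. 1 poacher ← the west bank.  (the west bank: 5R 2P; the east bank: 0R 3P)
5. 3 rangers → the east bank.  (the west bank: 2R 2P; the east bank: 3R 3P)
6. 1 ranger and 1 poacher ← the west bank.  (the west bank: 3R 3P; the east bank: 2R 2P)
7. 3 rangers → the east bank.  (the west bank: 0R 3P; the east bank: 5R 2P)
8. 1 poacher ← the west bank.  (the west bank: 0R 4P; the east bank: 5R 1P)
9. 2 poachers → the east bank.  (the west bank: 0R 2P; the east bank: 5R 3P)
10. 1 poacher ← the west bank.  (the west bank: 0R 3P; the east bank: 5R 2P)
11. 3 poachers → the east bank.  (the west bank: 0R 0P; the east bank: 5R 5P)

11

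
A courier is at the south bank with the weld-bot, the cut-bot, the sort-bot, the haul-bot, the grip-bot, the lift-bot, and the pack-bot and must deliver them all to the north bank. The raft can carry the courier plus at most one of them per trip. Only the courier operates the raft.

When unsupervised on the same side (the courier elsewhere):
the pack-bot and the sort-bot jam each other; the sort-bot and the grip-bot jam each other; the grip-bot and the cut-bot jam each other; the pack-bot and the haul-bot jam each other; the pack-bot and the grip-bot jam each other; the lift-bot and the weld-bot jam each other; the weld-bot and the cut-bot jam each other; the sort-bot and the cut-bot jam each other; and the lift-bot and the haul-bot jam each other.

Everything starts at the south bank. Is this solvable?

No

Whatever the first load, the items left behind include a forbidden pair without the courier. No opening move is safe, so no plan exists.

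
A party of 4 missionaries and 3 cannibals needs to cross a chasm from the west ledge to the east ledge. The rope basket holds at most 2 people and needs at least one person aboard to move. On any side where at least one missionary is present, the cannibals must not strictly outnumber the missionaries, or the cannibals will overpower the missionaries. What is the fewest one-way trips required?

11

Counting alone: each trip to the east ledge takes at most 2 across and each return brings at least 1 back, so after t trips out (and t−1 returns) at most 2t − (t−1) of the 7 are across; that first reaches 7 at t = 6, so at least 11 crossings are needed.
The plan below uses exactly 11 crossings, so it is optimal:
1. 2 cannibals → the east ledge.  (the west ledge: 4M 1C; the east ledge: 0M 2C)
2. 1 cannibal ← the west ledge.  (the west ledge: 4M 2C; the east ledge: 0M 1C)
3. 2 cannibals → the east ledge.  (the west ledge: 4M 0C; the east ledge: 0M 3C)
4. 1 cannibal ← the west ledge.  (the west ledge: 4M 1C; the east ledge: 0M 2C)
5. 2 missionaries → the east ledge.  (the west ledge: 2M 1C; the east ledge: 2M 2C)
6. 1 cannibal ← the west ledge.  (the west ledge: 2M 2C; the east ledge: 2M 1C)
7. 1 missionary and 1 cannibal → the east ledge.  (the west ledge: 1M 1C; the east ledge: 3M 2C)
8. 1 missionary ← the west ledge.  (the west ledge: 2M 1C; the east ledge: 2M 2C)
9. 1 missionary and 1 cannibal → the east ledge.  (the west ledge: 1M 0C; the east ledge: 3M 3C)
10. 1 cannibal ← the west ledge.  (the west ledge: 1M 1C; the east ledge: 3M 2C)
11. 1 missionary and 1 cannibal → the east ledge.  (the west ledge: 0M 0C; the east ledge: 4M 3C)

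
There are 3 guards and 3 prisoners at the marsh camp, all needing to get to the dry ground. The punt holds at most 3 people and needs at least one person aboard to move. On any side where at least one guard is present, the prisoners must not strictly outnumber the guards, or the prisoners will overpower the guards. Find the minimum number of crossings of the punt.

Counting alone: each trip to the dry ground takes at most 3 across and each return brings at least 1 back, so after t trips out (and t−1 returns) at most 3t − (t−1) of the 6 are across; that first reaches 6 at t = 3, so at least 5 crossings are needed.
The plan below uses exactly 5 crossings, so it is optimal:
1. 2 prisoners → the dry ground.  (the marsh camp: 3G 1P; the dry ground: 0G 2P)
2. 1 prisoner ← the marsh camp.  (the marsh camp: 3G 2P; the dry ground: 0G 1P)
3. 3 guards → the dry ground.  (the marsh camp: 0G 2P; the dry ground: 3G 1P)
4. 1 prisoner ← the marsh camp.  (the marsh camp: 0G 3P; the dry ground: 3G 0P)
5. 3 prisoners → the dry ground.  (the marsh camp: 0G 0P; the dry ground: 3G 3P)

5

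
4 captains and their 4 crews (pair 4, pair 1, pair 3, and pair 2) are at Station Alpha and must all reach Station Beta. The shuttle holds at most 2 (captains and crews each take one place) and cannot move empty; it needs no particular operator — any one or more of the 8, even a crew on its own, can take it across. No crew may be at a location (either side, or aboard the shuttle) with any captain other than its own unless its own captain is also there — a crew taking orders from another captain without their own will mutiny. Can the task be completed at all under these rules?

Following every safe sequence of crossings from the start, the most of the 8 that can be at Station Beta as the shuttle arrives there on crossings 1, 3, 5 is 2, 3, 4 respectively; the best ever achieved is 4 of 8.
From crossing 7 on, no configuration arises that was not already reachable earlier: only 44 distinct safe configurations (who is on which side, and where the shuttle is) can ever be reached, none of them has everyone across, and every continuation just revisits them. So no valid plan exists.

No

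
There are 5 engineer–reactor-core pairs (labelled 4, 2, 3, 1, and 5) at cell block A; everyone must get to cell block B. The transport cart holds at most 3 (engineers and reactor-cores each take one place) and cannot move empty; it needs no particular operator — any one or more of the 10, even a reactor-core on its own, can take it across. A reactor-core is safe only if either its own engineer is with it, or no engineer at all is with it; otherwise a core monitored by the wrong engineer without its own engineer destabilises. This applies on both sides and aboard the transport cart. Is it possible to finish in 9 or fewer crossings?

Counting alone: each trip to cell block B takes at most 3 across and each return brings at least 1 back, so after t trips out (and t−1 returns) at most 3t − (t−1) of the 10 are across; that first reaches 10 at t = 5, so at least 9 crossings are needed.
The safety rule pushes this higher. Following every safe sequence of crossings, the most of the 10 that can be at cell block B as the transport cart arrives there on crossing 9 is 9 — never all 10.
So the move cannot be finished within 9 crossings. (The shortest complete plan takes 11:)
1. engineer 4 and reactor-core 4 cross → cell block B.
2. engineer 4 crosses ← cell block A.
3. reactor-core 1, reactor-core 2, and reactor-core 3 cross → cell block B.
4. reactor-core 4 crosses ← cell block A.
5. engineer 1, engineer 2, and engineer 3 cross → cell block B.
6. engineer 2 and reactor-core 2 cross ← cell block A.
7. engineer 2, engineer 4, and engineer 5 cross → cell block B.
8. reactor-core 3 crosses ← cell block A.
9. reactor-core 2 and reactor-core 4 cross → cell block B.
10. reactor-core 4 crosses ← cell block A.
11. reactor-core 3, reactor-core 4, and reactor-core 5 cross → cell block B.

No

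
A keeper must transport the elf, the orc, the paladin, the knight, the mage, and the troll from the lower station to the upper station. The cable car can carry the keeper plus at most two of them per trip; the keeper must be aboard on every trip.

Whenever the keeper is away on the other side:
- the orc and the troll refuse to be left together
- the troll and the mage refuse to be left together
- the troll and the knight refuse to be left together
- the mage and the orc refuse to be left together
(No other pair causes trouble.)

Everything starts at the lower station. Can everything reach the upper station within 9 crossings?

Yes — this plan uses 9 crossings (≤ 9):
1. Keeper goes to the upper station with the orc and the troll.  [the lower station: the elf, the knight, the mage, the paladin | the upper station: the orc, the troll]
2. Keeper goes back to the lower station with the orc.  [the lower station: the elf, the knight, the mage, the orc, the paladin | the upper station: the troll]
3. Keeper goes to the upper station with the elf and the orc.  [the lower station: the knight, the mage, the paladin | the upper station: the elf, the orc, the troll]
4. Keeper goes back to the lower station with the orc.  [the lower station: the knight, the mage, the orc, the paladin | the upper station: the elf, the troll]
5. Keeper goes to the upper station with the orc and the paladin.  [the lower station: the knight, the mage | the upper station: the elf, the orc, the paladin, the troll]
6. Keeper goes back to the lower station with the orc.  [the lower station: the knight, the mage, the orc | the upper station: the elf, the paladin, the troll]
7. Keeper goes to the upper station with the knight and the orc.  [the lower station: the mage | the upper station: the elf, the knight, the orc, the paladin, the troll]
8. Keeper goes back to the lower station with the troll.  [the lower station: the mage, the troll | the upper station: the elf, the knight, the orc, the paladin]
9. Keeper goes to the upper station with the mage and the troll.  [the lower station: — | the upper station: the elf, the knight, the mage, the orc, the paladin, the troll]

Yes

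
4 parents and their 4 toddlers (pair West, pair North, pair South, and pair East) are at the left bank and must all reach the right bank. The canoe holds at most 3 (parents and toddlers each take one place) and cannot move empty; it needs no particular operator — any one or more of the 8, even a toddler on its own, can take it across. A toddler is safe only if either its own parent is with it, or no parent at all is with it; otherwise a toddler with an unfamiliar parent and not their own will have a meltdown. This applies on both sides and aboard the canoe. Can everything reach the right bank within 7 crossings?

Counting alone: each trip to the right bank takes at most 3 across and each return brings at least 1 back, so after t trips out (and t−1 returns) at most 3t − (t−1) of the 8 are across; that first reaches 8 at t = 4, so at least 7 crossings are needed.
The safety rule pushes this higher. Following every safe sequence of crossings, the most of the 8 that can be at the right bank as the canoe arrives there on crossing 7 is 7 — never all 8.
So the move cannot be finished within 7 crossings. (The shortest complete plan takes 9:)
1. parent West and toddler West cross → the right bank.
2. parent West crosses ← the left bank.
3. parent North, parent West, and toddler North cross → the right bank.
4. parent West and toddler West cross ← the left bank.
5. parent East, parent South, and parent West cross → the right bank.
6. toddler North crosses ← the left bank.
7. toddler North and toddler West cross → the right bank.
8. toddler West crosses ← the left bank.
9. toddler East, toddler South, and toddler West cross → the right bank.

No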